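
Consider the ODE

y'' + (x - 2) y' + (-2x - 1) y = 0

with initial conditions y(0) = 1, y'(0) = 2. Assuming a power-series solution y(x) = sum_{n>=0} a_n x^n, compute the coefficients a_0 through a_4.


Ansatz: y(x) = sum_{n>=0} a_n x^n, so y'(x) = sum_{n>=1} n a_n x^(n-1) and y''(x) = sum_{n>=2} n(n-1) a_n x^(n-2).
Substitute into P(x) y'' + Q(x) y' + R(x) y = 0 with P(x) = 1, Q(x) = x - 2, R(x) = -2x - 1, and match powers of x.
Initial conditions: a_0 = 1, a_1 = 2.
Setting the coefficient of each power of x to zero and solving order by order (substituting the coefficients already found):
  x^0: 2 a_2 - 2 a_1 - a_0 = 0  ->  2 a_2 = 2 a_1 + a_0 = 5  ->  a_2 = 5/2
  x^1: 6 a_3 - 4 a_2 - 2 a_0 = 0  ->  6 a_3 = 4 a_2 + 2 a_0 = 12  ->  a_3 = 2
  x^2: 12 a_4 - 6 a_3 + a_2 - 2 a_1 = 0  ->  12 a_4 = 6 a_3 - a_2 + 2 a_1 = 27/2  ->  a_4 = 9/8
Truncated series: y(x) = 1 + 2 x + (5/2) x^2 + 2 x^3 + (9/8) x^4 + O(x^5).

a_0 = 1; a_1 = 2; a_2 = 5/2; a_3 = 2; a_4 = 9/8


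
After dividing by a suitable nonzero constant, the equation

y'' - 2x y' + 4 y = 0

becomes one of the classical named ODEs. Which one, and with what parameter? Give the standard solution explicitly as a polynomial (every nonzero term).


The equation is already in a standard form:  y'' - 2x y' + 4 y = 0.
This matches the Hermite equation y'' - 2x y' + 2n y = 0 with 2n = 4, so n = 2; the polynomial solution is H_2(x).
With y = sum_k a_k x^k, matching x^k gives (k+2)(k+1) a_{k+2} = 2(k - n) a_k = 2(k - 2) a_k. The right side vanishes at k = 2, so the series with the parity of 2 terminates at degree 2.
Standard normalization: leading coefficient of H_n is 2^n, so a_2 = 2^2 = 4. Work downward with a_k = (k+1)(k+2) a_{k+2} / (2(k - n)):
  a_0 = (1)(2)(4) / (2(0 - 2)) = 8/(-4) = -2
Hence H_2(x) = 4 x^2 - 2.

H_2(x); series = 4 x^2 - 2


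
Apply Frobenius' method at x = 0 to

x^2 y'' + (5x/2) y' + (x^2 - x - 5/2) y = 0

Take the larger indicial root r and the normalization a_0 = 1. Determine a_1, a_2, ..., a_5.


Write in Frobenius form y'' + (p(x)/x) y' + (q(x)/x^2) y = 0:
  p(x) = 5/2,  q(x) = x^2 - x - 5/2.
Indicial equation: r(r-1) + (5/2) r + (-5/2) = 0 -> roots r_1 = 1, r_2 = -5/2.
Take r = r_1 = 1. Let y(x) = x^r sum_{n>=0} a_n x^n with a_0 = 1.
Substitute y = x^r sum a_n x^n and match x^{r+n}. The recurrence is
  D(n) a_n - 1 a_{n-1} + 1 a_{n-2} = 0,  where D(n) = (r+n)(r+n-1) + (5/2)(r+n) + (-5/2).
  a_n = [1 a_{n-1} - 1 a_{n-2}] / D(n).
Since the indicial polynomial factors as (r - r_1)(r - r_2), D(n) = (r_1 + n - r_1)(r_1 + n - r_2) = n(n + 7/2).
Evaluating step by step (a_0 = 1):
  n = 1: D(1) = 1(1 + 7/2) = 9/2; numerator = 1(1) = 1; a_1 = (1)/(9/2) = 2/9
  n = 2: D(2) = 2(2 + 7/2) = 11; numerator = 1(2/9) - 1(1) = -7/9; a_2 = (-7/9)/(11) = -7/99
  n = 3: D(3) = 3(3 + 7/2) = 39/2; numerator = 1(-7/99) - 1(2/9) = -29/99; a_3 = (-29/99)/(39/2) = -58/3861
  n = 4: D(4) = 4(4 + 7/2) = 30; numerator = 1(-58/3861) - 1(-7/99) = 215/3861; a_4 = (215/3861)/(30) = 43/23166
  n = 5: D(5) = 5(5 + 7/2) = 85/2; numerator = 1(43/23166) - 1(-58/3861) = 391/23166; a_5 = (391/23166)/(85/2) = 23/57915

r = 1; a_0 = 1; a_1 = 2/9; a_2 = -7/99; a_3 = -58/3861; a_4 = 43/23166; a_5 = 23/57915


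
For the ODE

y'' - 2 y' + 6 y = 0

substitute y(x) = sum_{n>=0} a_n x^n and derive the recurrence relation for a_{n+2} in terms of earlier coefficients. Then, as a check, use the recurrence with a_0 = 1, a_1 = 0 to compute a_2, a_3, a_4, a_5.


Substitute y = sum_n a_n x^n.
y''(x) has coefficient (n+2)(n+1) a_{n+2} at x^n;
-2 y'(x) has coefficient -2 (n+1) a_{n+1} at x^n;
6 y(x) has coefficient 6 a_n at x^n.
Matching x^n: (n+2)(n+1) a_{n+2} - 2 (n+1) a_{n+1} + 6 a_n = 0.
Thus a_{n+2} = [2 (n+1) a_{n+1} - 6 a_n] / ((n+1)(n+2)).

Check with a_0 = 1, a_1 = 0 (apply the recurrence for n = 0, 1, 2, 3): a_0 = 1, a_1 = 0, a_2 = -3, a_3 = -2, a_4 = 1/2, a_5 = 4/5.

a_(n+2) = [2 (n+1) a_(n+1) - 6 a_n] / ((n+1)(n+2)); check: a_0 = 1, a_1 = 0, a_2 = -3, a_3 = -2, a_4 = 1/2, a_5 = 4/5


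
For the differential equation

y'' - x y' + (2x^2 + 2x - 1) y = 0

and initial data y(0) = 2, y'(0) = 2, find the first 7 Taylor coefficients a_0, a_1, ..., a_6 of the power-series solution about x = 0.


Ansatz: y(x) = sum_{n>=0} a_n x^n, so y'(x) = sum_{n>=1} n a_n x^(n-1) and y''(x) = sum_{n>=2} n(n-1) a_n x^(n-2).
Substitute into P(x) y'' + Q(x) y' + R(x) y = 0 with P(x) = 1, Q(x) = -x, R(x) = 2x^2 + 2x - 1, and match powers of x.
Initial conditions: a_0 = 2, a_1 = 2.
Setting the coefficient of each power of x to zero and solving order by order (substituting the coefficients already found):
  x^0: 2 a_2 - a_0 = 0  ->  2 a_2 = a_0 = 2  ->  a_2 = 1
  x^1: 6 a_3 - 2 a_1 + 2 a_0 = 0  ->  6 a_3 = 2 a_1 - 2 a_0 = 0  ->  a_3 = 0
  x^2: 12 a_4 - 3 a_2 + 2 a_1 + 2 a_0 = 0  ->  12 a_4 = 3 a_2 - 2 a_1 - 2 a_0 = -5  ->  a_4 = -5/12
  x^3: 20 a_5 - 4 a_3 + 2 a_2 + 2 a_1 = 0  ->  20 a_5 = 4 a_3 - 2 a_2 - 2 a_1 = -6  ->  a_5 = -3/10
  x^4: 30 a_6 - 5 a_4 + 2 a_3 + 2 a_2 = 0  ->  30 a_6 = 5 a_4 - 2 a_3 - 2 a_2 = -49/12  ->  a_6 = -49/360
Truncated series: y(x) = 2 + 2 x + x^2 - (5/12) x^4 - (3/10) x^5 - (49/360) x^6 + O(x^7).

a_0 = 2; a_1 = 2; a_2 = 1; a_3 = 0; a_4 = -5/12; a_5 = -3/10; a_6 = -49/360


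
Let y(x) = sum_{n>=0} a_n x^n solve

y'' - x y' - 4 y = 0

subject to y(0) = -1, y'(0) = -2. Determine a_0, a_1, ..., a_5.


Ansatz: y(x) = sum_{n>=0} a_n x^n, so y'(x) = sum_{n>=1} n a_n x^(n-1) and y''(x) = sum_{n>=2} n(n-1) a_n x^(n-2).
Substitute into P(x) y'' + Q(x) y' + R(x) y = 0 with P(x) = 1, Q(x) = -x, R(x) = -4, and match powers of x.
Initial conditions: a_0 = -1, a_1 = -2.
Setting the coefficient of each power of x to zero and solving order by order (substituting the coefficients already found):
  x^0: 2 a_2 - 4 a_0 = 0  ->  2 a_2 = 4 a_0 = -4  ->  a_2 = -2
  x^1: 6 a_3 - 5 a_1 = 0  ->  6 a_3 = 5 a_1 = -10  ->  a_3 = -5/3
  x^2: 12 a_4 - 6 a_2 = 0  ->  12 a_4 = 6 a_2 = -12  ->  a_4 = -1
  x^3: 20 a_5 - 7 a_3 = 0  ->  20 a_5 = 7 a_3 = -35/3  ->  a_5 = -7/12
Truncated series: y(x) = -1 - 2 x - 2 x^2 - (5/3) x^3 - x^4 - (7/12) x^5 + O(x^6).

a_0 = -1; a_1 = -2; a_2 = -2; a_3 = -5/3; a_4 = -1; a_5 = -7/12


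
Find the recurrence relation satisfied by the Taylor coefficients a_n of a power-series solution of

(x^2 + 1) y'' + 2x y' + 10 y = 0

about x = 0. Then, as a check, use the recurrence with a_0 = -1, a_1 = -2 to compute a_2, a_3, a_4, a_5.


Substitute y = sum_n a_n x^n.
(1 + 1 x^2) y'' contributes (n+2)(n+1) a_{n+2} + n(n-1) a_n at x^n.
2 x y'(x) contributes 2 n a_n at x^n.
10 y(x) contributes 10 a_n at x^n.
Matching x^n: (n+2)(n+1) a_{n+2} + (n(n-1) + 2 n + 10) a_n = 0.
Thus a_{n+2} = (-n(n-1) - 2 n - 10) / ((n+1)(n+2)) * a_n.

Check with a_0 = -1, a_1 = -2 (apply the recurrence for n = 0, 1, 2, 3): a_0 = -1, a_1 = -2, a_2 = 5, a_3 = 4, a_4 = -20/3, a_5 = -22/5.

a_(n+2) = (-n(n-1) - 2 n - 10) / ((n+1)(n+2)) * a_n; check: a_0 = -1, a_1 = -2, a_2 = 5, a_3 = 4, a_4 = -20/3, a_5 = -22/5


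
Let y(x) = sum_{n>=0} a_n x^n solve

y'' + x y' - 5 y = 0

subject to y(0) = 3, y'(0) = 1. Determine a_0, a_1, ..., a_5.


Ansatz: y(x) = sum_{n>=0} a_n x^n, so y'(x) = sum_{n>=1} n a_n x^(n-1) and y''(x) = sum_{n>=2} n(n-1) a_n x^(n-2).
Substitute into P(x) y'' + Q(x) y' + R(x) y = 0 with P(x) = 1, Q(x) = x, R(x) = -5, and match powers of x.
Initial conditions: a_0 = 3, a_1 = 1.
Setting the coefficient of each power of x to zero and solving order by order (substituting the coefficients already found):
  x^0: 2 a_2 - 5 a_0 = 0  ->  2 a_2 = 5 a_0 = 15  ->  a_2 = 15/2
  x^1: 6 a_3 - 4 a_1 = 0  ->  6 a_3 = 4 a_1 = 4  ->  a_3 = 2/3
  x^2: 12 a_4 - 3 a_2 = 0  ->  12 a_4 = 3 a_2 = 45/2  ->  a_4 = 15/8
  x^3: 20 a_5 - 2 a_3 = 0  ->  20 a_5 = 2 a_3 = 4/3  ->  a_5 = 1/15
Truncated series: y(x) = 3 + x + (15/2) x^2 + (2/3) x^3 + (15/8) x^4 + (1/15) x^5 + O(x^6).

a_0 = 3; a_1 = 1; a_2 = 15/2; a_3 = 2/3; a_4 = 15/8; a_5 = 1/15


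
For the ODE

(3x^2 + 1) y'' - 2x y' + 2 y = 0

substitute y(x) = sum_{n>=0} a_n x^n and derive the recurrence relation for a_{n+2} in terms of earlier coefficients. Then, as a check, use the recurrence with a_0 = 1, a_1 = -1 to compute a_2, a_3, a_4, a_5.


Substitute y = sum_n a_n x^n.
(1 + 3 x^2) y'' contributes (n+2)(n+1) a_{n+2} + 3 n(n-1) a_n at x^n.
-2 x y'(x) contributes -2 n a_n at x^n.
2 y(x) contributes 2 a_n at x^n.
Matching x^n: (n+2)(n+1) a_{n+2} + (3 n(n-1) - 2 n + 2) a_n = 0.
Thus a_{n+2} = (-3 n(n-1) + 2 n - 2) / ((n+1)(n+2)) * a_n.

Check with a_0 = 1, a_1 = -1 (apply the recurrence for n = 0, 1, 2, 3): a_0 = 1, a_1 = -1, a_2 = -1, a_3 = 0, a_4 = 1/3, a_5 = 0.

a_(n+2) = (-3 n(n-1) + 2 n - 2) / ((n+1)(n+2)) * a_n; check: a_0 = 1, a_1 = -1, a_2 = -1, a_3 = 0, a_4 = 1/3, a_5 = 0


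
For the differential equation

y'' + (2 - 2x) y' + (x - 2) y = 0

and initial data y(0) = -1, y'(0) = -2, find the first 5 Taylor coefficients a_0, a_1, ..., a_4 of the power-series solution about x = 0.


Ansatz: y(x) = sum_{n>=0} a_n x^n, so y'(x) = sum_{n>=1} n a_n x^(n-1) and y''(x) = sum_{n>=2} n(n-1) a_n x^(n-2).
Substitute into P(x) y'' + Q(x) y' + R(x) y = 0 with P(x) = 1, Q(x) = 2 - 2x, R(x) = x - 2, and match powers of x.
Initial conditions: a_0 = -1, a_1 = -2.
Setting the coefficient of each power of x to zero and solving order by order (substituting the coefficients already found):
  x^0: 2 a_2 + 2 a_1 - 2 a_0 = 0  ->  2 a_2 = -2 a_1 + 2 a_0 = 2  ->  a_2 = 1
  x^1: 6 a_3 + 4 a_2 - 4 a_1 + a_0 = 0  ->  6 a_3 = -4 a_2 + 4 a_1 - a_0 = -11  ->  a_3 = -11/6
  x^2: 12 a_4 + 6 a_3 - 6 a_2 + a_1 = 0  ->  12 a_4 = -6 a_3 + 6 a_2 - a_1 = 19  ->  a_4 = 19/12
Truncated series: y(x) = -1 - 2 x + x^2 - (11/6) x^3 + (19/12) x^4 + O(x^5).

a_0 = -1; a_1 = -2; a_2 = 1; a_3 = -11/6; a_4 = 19/12


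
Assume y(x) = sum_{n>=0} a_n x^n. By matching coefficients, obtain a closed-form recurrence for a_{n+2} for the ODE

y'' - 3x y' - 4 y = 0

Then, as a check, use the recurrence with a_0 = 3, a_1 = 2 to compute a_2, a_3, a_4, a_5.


Substitute y = sum_n a_n x^n.
y''(x) has coefficient (n+2)(n+1) a_{n+2} at x^n;
-3 x y'(x) has coefficient -3 n a_n at x^n (shift);
-4 y(x) has coefficient -4 a_n at x^n.
Matching x^n: (n+2)(n+1) a_{n+2} + (-3n - 4) a_n = 0.
Thus a_{n+2} = (3n + 4) / ((n+1)(n+2)) * a_n.

Check with a_0 = 3, a_1 = 2 (apply the recurrence for n = 0, 1, 2, 3): a_0 = 3, a_1 = 2, a_2 = 6, a_3 = 7/3, a_4 = 5, a_5 = 91/60.

a_(n+2) = (3n + 4) / ((n+1)(n+2)) * a_n; check: a_0 = 3, a_1 = 2, a_2 = 6, a_3 = 7/3, a_4 = 5, a_5 = 91/60


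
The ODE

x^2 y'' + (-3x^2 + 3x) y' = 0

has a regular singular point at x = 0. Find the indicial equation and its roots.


Divide by x^2 to reach normal form y'' + P_1(x) y' + P_2(x) y = 0 with P_1(x) = -3 + 3/x and P_2(x) = 0.
x = 0 is a singular point because the y'-coefficient -3 + 3/x has a pole at x = 0.
It is a regular singular point because x P_1(x) = p(x) = 3 - 3x and x^2 P_2(x) = q(x) = 0 are polynomials, hence analytic at x = 0.
p(0) = 3,  q(0) = 0.
Indicial equation: r(r-1) + p(0) r + q(0) = 0, i.e. r^2 + (p(0) - 1) r + q(0) = 0, i.e. r^2 + 2 r = 0.
Discriminant: (2)^2 - 4(0) = 4, so r = (-2 ± 2)/2.
Solving: r_1 = 0, r_2 = -2.

indicial: r^2 + 2 r = 0; roots r_1 = 0, r_2 = -2


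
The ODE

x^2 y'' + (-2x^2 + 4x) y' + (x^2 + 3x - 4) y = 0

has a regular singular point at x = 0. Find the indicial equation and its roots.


Divide by x^2 to reach normal form y'' + P_1(x) y' + P_2(x) y = 0 with P_1(x) = -2 + 4/x and P_2(x) = 1 + 3/x - 4/x^2.
x = 0 is a singular point because the y'-coefficient -2 + 4/x has a pole at x = 0 and the y-coefficient 1 + 3/x - 4/x^2 has a pole at x = 0.
It is a regular singular point because x P_1(x) = p(x) = 4 - 2x and x^2 P_2(x) = q(x) = x^2 + 3x - 4 are polynomials, hence analytic at x = 0.
p(0) = 4,  q(0) = -4.
Indicial equation: r(r-1) + p(0) r + q(0) = 0, i.e. r^2 + (p(0) - 1) r + q(0) = 0, i.e. r^2 + 3 r - 4 = 0.
Discriminant: (3)^2 - 4(-4) = 25, so r = (-3 ± 5)/2.
Solving: r_1 = 1, r_2 = -4.

indicial: r^2 + 3 r - 4 = 0; roots r_1 = 1, r_2 = -4


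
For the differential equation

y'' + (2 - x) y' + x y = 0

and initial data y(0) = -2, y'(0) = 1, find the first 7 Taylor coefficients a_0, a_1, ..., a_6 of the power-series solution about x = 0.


Ansatz: y(x) = sum_{n>=0} a_n x^n, so y'(x) = sum_{n>=1} n a_n x^(n-1) and y''(x) = sum_{n>=2} n(n-1) a_n x^(n-2).
Substitute into P(x) y'' + Q(x) y' + R(x) y = 0 with P(x) = 1, Q(x) = 2 - x, R(x) = x, and match powers of x.
Initial conditions: a_0 = -2, a_1 = 1.
Setting the coefficient of each power of x to zero and solving order by order (substituting the coefficients already found):
  x^0: 2 a_2 + 2 a_1 = 0  ->  2 a_2 = -2 a_1 = -2  ->  a_2 = -1
  x^1: 6 a_3 + 4 a_2 - a_1 + a_0 = 0  ->  6 a_3 = -4 a_2 + a_1 - a_0 = 7  ->  a_3 = 7/6
  x^2: 12 a_4 + 6 a_3 - 2 a_2 + a_1 = 0  ->  12 a_4 = -6 a_3 + 2 a_2 - a_1 = -10  ->  a_4 = -5/6
  x^3: 20 a_5 + 8 a_4 - 3 a_3 + a_2 = 0  ->  20 a_5 = -8 a_4 + 3 a_3 - a_2 = 67/6  ->  a_5 = 67/120
  x^4: 30 a_6 + 10 a_5 - 4 a_4 + a_3 = 0  ->  30 a_6 = -10 a_5 + 4 a_4 - a_3 = -121/12  ->  a_6 = -121/360
Truncated series: y(x) = -2 + x - x^2 + (7/6) x^3 - (5/6) x^4 + (67/120) x^5 - (121/360) x^6 + O(x^7).

a_0 = -2; a_1 = 1; a_2 = -1; a_3 = 7/6; a_4 = -5/6; a_5 = 67/120; a_6 = -121/360


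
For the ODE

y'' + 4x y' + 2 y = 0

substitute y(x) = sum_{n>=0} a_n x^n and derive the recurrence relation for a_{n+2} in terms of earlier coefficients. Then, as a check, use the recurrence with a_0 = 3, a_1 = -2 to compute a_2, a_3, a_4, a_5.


Substitute y = sum_n a_n x^n.
y''(x) has coefficient (n+2)(n+1) a_{n+2} at x^n;
4 x y'(x) has coefficient 4 n a_n at x^n (shift);
2 y(x) has coefficient 2 a_n at x^n.
Matching x^n: (n+2)(n+1) a_{n+2} + (4n + 2) a_n = 0.
Thus a_{n+2} = (-4n - 2) / ((n+1)(n+2)) * a_n.

Check with a_0 = 3, a_1 = -2 (apply the recurrence for n = 0, 1, 2, 3): a_0 = 3, a_1 = -2, a_2 = -3, a_3 = 2, a_4 = 5/2, a_5 = -7/5.

a_(n+2) = (-4n - 2) / ((n+1)(n+2)) * a_n; check: a_0 = 3, a_1 = -2, a_2 = -3, a_3 = 2, a_4 = 5/2, a_5 = -7/5


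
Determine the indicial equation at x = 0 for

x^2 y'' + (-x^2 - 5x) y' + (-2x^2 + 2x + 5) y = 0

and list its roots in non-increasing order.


Divide by x^2 to reach normal form y'' + P_1(x) y' + P_2(x) y = 0 with P_1(x) = -1 - 5/x and P_2(x) = -2 + 2/x + 5/x^2.
x = 0 is a singular point because the y'-coefficient -1 - 5/x has a pole at x = 0 and the y-coefficient -2 + 2/x + 5/x^2 has a pole at x = 0.
It is a regular singular point because x P_1(x) = p(x) = -x - 5 and x^2 P_2(x) = q(x) = -2x^2 + 2x + 5 are polynomials, hence analytic at x = 0.
p(0) = -5,  q(0) = 5.
Indicial equation: r(r-1) + p(0) r + q(0) = 0, i.e. r^2 + (p(0) - 1) r + q(0) = 0, i.e. r^2 - 6 r + 5 = 0.
Discriminant: (-6)^2 - 4(5) = 16, so r = (6 ± 4)/2.
Solving: r_1 = 5, r_2 = 1.

indicial: r^2 - 6 r + 5 = 0; roots r_1 = 5, r_2 = 1


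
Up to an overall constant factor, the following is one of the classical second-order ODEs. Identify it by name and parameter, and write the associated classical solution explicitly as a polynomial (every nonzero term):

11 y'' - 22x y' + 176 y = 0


All three coefficients share the factor 11; dividing through by 11 gives  y'' - 2x y' + 16 y = 0.
This matches the Hermite equation y'' - 2x y' + 2n y = 0 with 2n = 16, so n = 8; the polynomial solution is H_8(x).
With y = sum_k a_k x^k, matching x^k gives (k+2)(k+1) a_{k+2} = 2(k - n) a_k = 2(k - 8) a_k. The right side vanishes at k = 8, so the series with the parity of 8 terminates at degree 8.
Standard normalization: leading coefficient of H_n is 2^n, so a_8 = 2^8 = 256. Work downward with a_k = (k+1)(k+2) a_{k+2} / (2(k - n)):
  a_6 = (7)(8)(256) / (2(6 - 8)) = 14336/(-4) = -3584
  a_4 = (5)(6)(-3584) / (2(4 - 8)) = -107520/(-8) = 13440
  a_2 = (3)(4)(13440) / (2(2 - 8)) = 161280/(-12) = -13440
  a_0 = (1)(2)(-13440) / (2(0 - 8)) = -26880/(-16) = 1680
Hence H_8(x) = 256 x^8 - 3584 x^6 + 13440 x^4 - 13440 x^2 + 1680.

H_8(x); series = 256 x^8 - 3584 x^6 + 13440 x^4 - 13440 x^2 + 1680


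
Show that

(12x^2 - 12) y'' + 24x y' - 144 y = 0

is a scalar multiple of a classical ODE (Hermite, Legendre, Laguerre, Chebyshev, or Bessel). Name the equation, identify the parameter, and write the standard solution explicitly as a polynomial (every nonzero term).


All three coefficients share the factor -12; dividing through by -12 gives  (1 - x^2) y'' - 2x y' + 12 y = 0.
This matches the Legendre equation (1 - x^2) y'' - 2x y' + n(n+1) y = 0 (note the -2x y' term) with n(n+1) = 12, so n = 3; the polynomial solution is P_3(x).
With y = sum_k a_k x^k, matching x^k gives (k+2)(k+1) a_{k+2} = [k(k+1) - n(n+1)] a_k = (k - 3)(k + 4) a_k. The right side vanishes at k = 3, so the series with the parity of 3 terminates at degree 3.
Standard normalization (P_n(1) = 1): leading coefficient (2n)!/(2^n (n!)^2) = 720/(8*36) = 5/2, so a_3 = 5/2. Work downward with a_k = (k+1)(k+2) a_{k+2} / ((k - 3)(k + 4)):
  a_1 = (2)(3)(5/2) / ((1 - 3)(1 + 4)) = 15/(-10) = -3/2
Hence P_3(x) = 5 x^3/2 - 3 x/2.

P_3(x); series = 5 x^3/2 - 3 x/2


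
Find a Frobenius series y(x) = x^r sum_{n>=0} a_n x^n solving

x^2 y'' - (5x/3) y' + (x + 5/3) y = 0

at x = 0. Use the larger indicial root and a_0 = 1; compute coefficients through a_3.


Write in Frobenius form y'' + (p(x)/x) y' + (q(x)/x^2) y = 0:
  p(x) = -5/3,  q(x) = x + 5/3.
Indicial equation: r(r-1) + (-5/3) r + (5/3) = 0 -> roots r_1 = 5/3, r_2 = 1.
Take r = r_1 = 5/3. Let y(x) = x^r sum_{n>=0} a_n x^n with a_0 = 1.
Substitute y = x^r sum a_n x^n and match x^{r+n}. The recurrence is
  D(n) a_n + 1 a_{n-1} = 0,  where D(n) = (r+n)(r+n-1) + (-5/3)(r+n) + (5/3).
  a_n = -1 / D(n) * a_{n-1}.
Since the indicial polynomial factors as (r - r_1)(r - r_2), D(n) = (r_1 + n - r_1)(r_1 + n - r_2) = n(n + 2/3).
Evaluating step by step (a_0 = 1):
  n = 1: D(1) = 1(1 + 2/3) = 5/3; numerator = -1(1) = -1; a_1 = (-1)/(5/3) = -3/5
  n = 2: D(2) = 2(2 + 2/3) = 16/3; numerator = -1(-3/5) = 3/5; a_2 = (3/5)/(16/3) = 9/80
  n = 3: D(3) = 3(3 + 2/3) = 11; numerator = -1(9/80) = -9/80; a_3 = (-9/80)/(11) = -9/880

r = 5/3; a_0 = 1; a_1 = -3/5; a_2 = 9/80; a_3 = -9/880


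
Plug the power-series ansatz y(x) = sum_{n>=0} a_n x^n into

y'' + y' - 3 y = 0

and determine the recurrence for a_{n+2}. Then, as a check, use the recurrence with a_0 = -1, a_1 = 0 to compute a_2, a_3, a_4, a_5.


Substitute y = sum_n a_n x^n.
y''(x) has coefficient (n+2)(n+1) a_{n+2} at x^n;
y'(x) has coefficient (n+1) a_{n+1} at x^n;
-3 y(x) has coefficient -3 a_n at x^n.
Matching x^n: (n+2)(n+1) a_{n+2} + (n+1) a_{n+1} - 3 a_n = 0.
Thus a_{n+2} = [-(n+1) a_{n+1} + 3 a_n] / ((n+1)(n+2)).

Check with a_0 = -1, a_1 = 0 (apply the recurrence for n = 0, 1, 2, 3): a_0 = -1, a_1 = 0, a_2 = -3/2, a_3 = 1/2, a_4 = -1/2, a_5 = 7/40.

a_(n+2) = [-(n+1) a_(n+1) + 3 a_n] / ((n+1)(n+2)); check: a_0 = -1, a_1 = 0, a_2 = -3/2, a_3 = 1/2, a_4 = -1/2, a_5 = 7/40


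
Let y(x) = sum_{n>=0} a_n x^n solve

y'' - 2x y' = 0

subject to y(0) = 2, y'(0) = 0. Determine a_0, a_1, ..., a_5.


Ansatz: y(x) = sum_{n>=0} a_n x^n, so y'(x) = sum_{n>=1} n a_n x^(n-1) and y''(x) = sum_{n>=2} n(n-1) a_n x^(n-2).
Substitute into P(x) y'' + Q(x) y' + R(x) y = 0 with P(x) = 1, Q(x) = -2x, R(x) = 0, and match powers of x.
Initial conditions: a_0 = 2, a_1 = 0.
Setting the coefficient of each power of x to zero and solving order by order (substituting the coefficients already found):
  x^0: 2 a_2 = 0  ->  a_2 = 0
  x^1: 6 a_3 - 2 a_1 = 0  ->  6 a_3 = 2 a_1 = 0  ->  a_3 = 0
  x^2: 12 a_4 - 4 a_2 = 0  ->  12 a_4 = 4 a_2 = 0  ->  a_4 = 0
  x^3: 20 a_5 - 6 a_3 = 0  ->  20 a_5 = 6 a_3 = 0  ->  a_5 = 0
Truncated series: y(x) = 2 + O(x^6).

a_0 = 2; a_1 = 0; a_2 = 0; a_3 = 0; a_4 = 0; a_5 = 0


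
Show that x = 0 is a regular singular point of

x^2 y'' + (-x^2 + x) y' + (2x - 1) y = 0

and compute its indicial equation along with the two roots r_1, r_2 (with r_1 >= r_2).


Divide by x^2 to reach normal form y'' + P_1(x) y' + P_2(x) y = 0 with P_1(x) = -1 + 1/x and P_2(x) = 2/x - 1/x^2.
x = 0 is a singular point because the y'-coefficient -1 + 1/x has a pole at x = 0 and the y-coefficient 2/x - 1/x^2 has a pole at x = 0.
It is a regular singular point because x P_1(x) = p(x) = 1 - x and x^2 P_2(x) = q(x) = 2x - 1 are polynomials, hence analytic at x = 0.
p(0) = 1,  q(0) = -1.
Indicial equation: r(r-1) + p(0) r + q(0) = 0, i.e. r^2 + (p(0) - 1) r + q(0) = 0, i.e. r^2 - 1 = 0.
Discriminant: (0)^2 - 4(-1) = 4, so r = (0 ± 2)/2.
Solving: r_1 = 1, r_2 = -1.

indicial: r^2 - 1 = 0; roots r_1 = 1, r_2 = -1


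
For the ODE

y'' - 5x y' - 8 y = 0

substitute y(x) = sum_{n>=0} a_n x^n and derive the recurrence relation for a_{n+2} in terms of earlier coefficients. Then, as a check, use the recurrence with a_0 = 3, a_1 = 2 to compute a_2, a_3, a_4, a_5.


Substitute y = sum_n a_n x^n.
y''(x) has coefficient (n+2)(n+1) a_{n+2} at x^n;
-5 x y'(x) has coefficient -5 n a_n at x^n (shift);
-8 y(x) has coefficient -8 a_n at x^n.
Matching x^n: (n+2)(n+1) a_{n+2} + (-5n - 8) a_n = 0.
Thus a_{n+2} = (5n + 8) / ((n+1)(n+2)) * a_n.

Check with a_0 = 3, a_1 = 2 (apply the recurrence for n = 0, 1, 2, 3): a_0 = 3, a_1 = 2, a_2 = 12, a_3 = 13/3, a_4 = 18, a_5 = 299/60.

a_(n+2) = (5n + 8) / ((n+1)(n+2)) * a_n; check: a_0 = 3, a_1 = 2, a_2 = 12, a_3 = 13/3, a_4 = 18, a_5 = 299/60


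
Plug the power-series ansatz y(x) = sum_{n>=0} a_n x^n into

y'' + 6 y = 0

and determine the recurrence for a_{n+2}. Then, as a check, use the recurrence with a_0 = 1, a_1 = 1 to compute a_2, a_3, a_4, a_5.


Substitute y = sum_n a_n x^n into y'' + (const) y = 0.
y''(x) = sum_{n>=0} (n+2)(n+1) a_{n+2} x^n.
The ODE becomes sum_n [(n+2)(n+1) a_{n+2} + 6 a_n] x^n = 0.
Setting each coefficient to zero gives the recurrence:
  (n+2)(n+1) a_{n+2} + 6 a_n = 0,
  a_{n+2} = -6 / ((n+1)(n+2)) a_n.

Check with a_0 = 1, a_1 = 1 (apply the recurrence for n = 0, 1, 2, 3): a_0 = 1, a_1 = 1, a_2 = -3, a_3 = -1, a_4 = 3/2, a_5 = 3/10.

a_{n+2} = -6/((n+1)(n+2)) * a_n; check: a_0 = 1, a_1 = 1, a_2 = -3, a_3 = -1, a_4 = 3/2, a_5 = 3/10


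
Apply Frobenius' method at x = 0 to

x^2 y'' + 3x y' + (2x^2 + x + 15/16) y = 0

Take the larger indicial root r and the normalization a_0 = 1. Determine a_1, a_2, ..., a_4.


Write in Frobenius form y'' + (p(x)/x) y' + (q(x)/x^2) y = 0:
  p(x) = 3,  q(x) = 2x^2 + x + 15/16.
Indicial equation: r(r-1) + (3) r + (15/16) = 0 -> roots r_1 = -3/4, r_2 = -5/4.
Take r = r_1 = -3/4. Let y(x) = x^r sum_{n>=0} a_n x^n with a_0 = 1.
Substitute y = x^r sum a_n x^n and match x^{r+n}. The recurrence is
  D(n) a_n + 1 a_{n-1} + 2 a_{n-2} = 0,  where D(n) = (r+n)(r+n-1) + (3)(r+n) + (15/16).
  a_n = [-1 a_{n-1} - 2 a_{n-2}] / D(n).
Since the indicial polynomial factors as (r - r_1)(r - r_2), D(n) = (r_1 + n - r_1)(r_1 + n - r_2) = n(n + 1/2).
Evaluating step by step (a_0 = 1):
  n = 1: D(1) = 1(1 + 1/2) = 3/2; numerator = -1(1) = -1; a_1 = (-1)/(3/2) = -2/3
  n = 2: D(2) = 2(2 + 1/2) = 5; numerator = -1(-2/3) - 2(1) = -4/3; a_2 = (-4/3)/(5) = -4/15
  n = 3: D(3) = 3(3 + 1/2) = 21/2; numerator = -1(-4/15) - 2(-2/3) = 8/5; a_3 = (8/5)/(21/2) = 16/105
  n = 4: D(4) = 4(4 + 1/2) = 18; numerator = -1(16/105) - 2(-4/15) = 8/21; a_4 = (8/21)/(18) = 4/189

r = -3/4; a_0 = 1; a_1 = -2/3; a_2 = -4/15; a_3 = 16/105; a_4 = 4/189


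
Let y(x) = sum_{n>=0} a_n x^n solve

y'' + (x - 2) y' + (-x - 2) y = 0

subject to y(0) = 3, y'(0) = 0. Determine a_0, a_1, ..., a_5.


Ansatz: y(x) = sum_{n>=0} a_n x^n, so y'(x) = sum_{n>=1} n a_n x^(n-1) and y''(x) = sum_{n>=2} n(n-1) a_n x^(n-2).
Substitute into P(x) y'' + Q(x) y' + R(x) y = 0 with P(x) = 1, Q(x) = x - 2, R(x) = -x - 2, and match powers of x.
Initial conditions: a_0 = 3, a_1 = 0.
Setting the coefficient of each power of x to zero and solving order by order (substituting the coefficients already found):
  x^0: 2 a_2 - 2 a_1 - 2 a_0 = 0  ->  2 a_2 = 2 a_1 + 2 a_0 = 6  ->  a_2 = 3
  x^1: 6 a_3 - 4 a_2 - a_1 - a_0 = 0  ->  6 a_3 = 4 a_2 + a_1 + a_0 = 15  ->  a_3 = 5/2
  x^2: 12 a_4 - 6 a_3 - a_1 = 0  ->  12 a_4 = 6 a_3 + a_1 = 15  ->  a_4 = 5/4
  x^3: 20 a_5 - 8 a_4 + a_3 - a_2 = 0  ->  20 a_5 = 8 a_4 - a_3 + a_2 = 21/2  ->  a_5 = 21/40
Truncated series: y(x) = 3 + 3 x^2 + (5/2) x^3 + (5/4) x^4 + (21/40) x^5 + O(x^6).

a_0 = 3; a_1 = 0; a_2 = 3; a_3 = 5/2; a_4 = 5/4; a_5 = 21/40


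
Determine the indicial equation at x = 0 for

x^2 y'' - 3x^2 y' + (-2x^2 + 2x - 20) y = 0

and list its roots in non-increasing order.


Divide by x^2 to reach normal form y'' + P_1(x) y' + P_2(x) y = 0 with P_1(x) = -3 and P_2(x) = -2 + 2/x - 20/x^2.
x = 0 is a singular point because the y-coefficient -2 + 2/x - 20/x^2 has a pole at x = 0.
It is a regular singular point because x P_1(x) = p(x) = -3x and x^2 P_2(x) = q(x) = -2x^2 + 2x - 20 are polynomials, hence analytic at x = 0.
p(0) = 0,  q(0) = -20.
Indicial equation: r(r-1) + p(0) r + q(0) = 0, i.e. r^2 + (p(0) - 1) r + q(0) = 0, i.e. r^2 - 1 r - 20 = 0.
Discriminant: (-1)^2 - 4(-20) = 81, so r = (1 ± 9)/2.
Solving: r_1 = 5, r_2 = -4.

indicial: r^2 - 1 r - 20 = 0; roots r_1 = 5, r_2 = -4


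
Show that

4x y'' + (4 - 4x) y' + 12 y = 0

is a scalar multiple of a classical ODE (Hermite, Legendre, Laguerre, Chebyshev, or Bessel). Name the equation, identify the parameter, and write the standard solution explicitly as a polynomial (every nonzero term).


All three coefficients share the factor 4; dividing through by 4 gives  x y'' + (1 - x) y' + 3 y = 0.
This matches the Laguerre equation x y'' + (1 - x) y' + n y = 0 with n = 3; the polynomial solution is L_3(x).
With y = sum_k a_k x^k, matching x^k gives (k+1)k a_{k+1} + (k+1) a_{k+1} - k a_k + n a_k = 0, i.e. (k+1)^2 a_{k+1} = (k - n) a_k = (k - 3) a_k. The right side vanishes at k = 3, so the series terminates at degree 3.
Standard normalization L_n(0) = 1 gives a_0 = 1. Work upward with a_{k+1} = (k - 3) a_k / (k+1)^2:
  a_1 = (0 - 3)(1) / 1^2 = -3/1 = -3
  a_2 = (1 - 3)(-3) / 2^2 = 6/4 = 3/2
  a_3 = (2 - 3)(3/2) / 3^2 = (-3/2)/9 = -1/6
Hence L_3(x) = -x^3/6 + 3 x^2/2 - 3 x + 1.

L_3(x); series = -x^3/6 + 3 x^2/2 - 3 x + 1


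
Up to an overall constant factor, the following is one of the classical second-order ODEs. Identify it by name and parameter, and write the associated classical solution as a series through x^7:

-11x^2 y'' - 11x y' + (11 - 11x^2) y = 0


All three coefficients share the factor -11; dividing through by -11 gives  x^2 y'' + x y' + (x^2 - 1) y = 0.
This matches the Bessel equation x^2 y'' + x y' + (x^2 - nu^2) y = 0 with nu^2 = 1, so nu = 1; the solution bounded at x = 0 is J_1(x).
Frobenius at x = 0: indicial roots ±nu; for r = nu the recurrence k(k + 2nu) c_k = -c_{k-2} gives the standard series J_nu(x) = sum_{k>=0} (-1)^k / (k! (k+nu)!) (x/2)^(2k+nu). Evaluate the first 4 terms:
  k = 0: (-1)^0 / (0! * 1! * 2^1) x^1 = 1/(1*1*2) x^1 = (1/2) x^1
  k = 1: (-1)^1 / (1! * 2! * 2^3) x^3 = -1/(1*2*8) x^3 = (-1/16) x^3
  k = 2: (-1)^2 / (2! * 3! * 2^5) x^5 = 1/(2*6*32) x^5 = (1/384) x^5
  k = 3: (-1)^3 / (3! * 4! * 2^7) x^7 = -1/(6*24*128) x^7 = (-1/18432) x^7
Hence J_1(x) = -x^7/18432 + x^5/384 - x^3/16 + x/2 + ....

J_1(x); series = -x^7/18432 + x^5/384 - x^3/16 + x/2


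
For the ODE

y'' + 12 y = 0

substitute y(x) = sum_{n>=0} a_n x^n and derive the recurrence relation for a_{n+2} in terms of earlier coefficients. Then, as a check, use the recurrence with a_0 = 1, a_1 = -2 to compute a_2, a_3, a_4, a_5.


Substitute y = sum_n a_n x^n into y'' + (const) y = 0.
y''(x) = sum_{n>=0} (n+2)(n+1) a_{n+2} x^n.
The ODE becomes sum_n [(n+2)(n+1) a_{n+2} + 12 a_n] x^n = 0.
Setting each coefficient to zero gives the recurrence:
  (n+2)(n+1) a_{n+2} + 12 a_n = 0,
  a_{n+2} = -12 / ((n+1)(n+2)) a_n.

Check with a_0 = 1, a_1 = -2 (apply the recurrence for n = 0, 1, 2, 3): a_0 = 1, a_1 = -2, a_2 = -6, a_3 = 4, a_4 = 6, a_5 = -12/5.

a_{n+2} = -12/((n+1)(n+2)) * a_n; check: a_0 = 1, a_1 = -2, a_2 = -6, a_3 = 4, a_4 = 6, a_5 = -12/5


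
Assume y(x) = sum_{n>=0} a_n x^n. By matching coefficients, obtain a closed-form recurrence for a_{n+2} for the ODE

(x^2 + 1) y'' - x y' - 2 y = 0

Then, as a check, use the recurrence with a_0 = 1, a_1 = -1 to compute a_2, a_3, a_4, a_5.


Substitute y = sum_n a_n x^n.
(1 + 1 x^2) y'' contributes (n+2)(n+1) a_{n+2} + n(n-1) a_n at x^n.
-x y'(x) contributes -n a_n at x^n.
-2 y(x) contributes -2 a_n at x^n.
Matching x^n: (n+2)(n+1) a_{n+2} + (n(n-1) - n - 2) a_n = 0.
Thus a_{n+2} = (-n(n-1) + n + 2) / ((n+1)(n+2)) * a_n.

Check with a_0 = 1, a_1 = -1 (apply the recurrence for n = 0, 1, 2, 3): a_0 = 1, a_1 = -1, a_2 = 1, a_3 = -1/2, a_4 = 1/6, a_5 = 1/40.

a_(n+2) = (-n(n-1) + n + 2) / ((n+1)(n+2)) * a_n; check: a_0 = 1, a_1 = -1, a_2 = 1, a_3 = -1/2, a_4 = 1/6, a_5 = 1/40


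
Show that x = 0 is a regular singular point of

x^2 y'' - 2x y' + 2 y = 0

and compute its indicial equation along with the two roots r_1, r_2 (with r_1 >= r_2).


Divide by x^2 to reach normal form y'' + P_1(x) y' + P_2(x) y = 0 with P_1(x) = -2/x and P_2(x) = 2/x^2.
x = 0 is a singular point because the y'-coefficient -2/x has a pole at x = 0 and the y-coefficient 2/x^2 has a pole at x = 0.
It is a regular singular point because x P_1(x) = p(x) = -2 and x^2 P_2(x) = q(x) = 2 are polynomials, hence analytic at x = 0.
p(0) = -2,  q(0) = 2.
Indicial equation: r(r-1) + p(0) r + q(0) = 0, i.e. r^2 + (p(0) - 1) r + q(0) = 0, i.e. r^2 - 3 r + 2 = 0.
Discriminant: (-3)^2 - 4(2) = 1, so r = (3 ± 1)/2.
Solving: r_1 = 2, r_2 = 1.

indicial: r^2 - 3 r + 2 = 0; roots r_1 = 2, r_2 = 1


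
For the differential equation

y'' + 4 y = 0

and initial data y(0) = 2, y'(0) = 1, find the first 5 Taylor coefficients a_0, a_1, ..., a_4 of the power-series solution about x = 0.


Ansatz: y(x) = sum_{n>=0} a_n x^n, so y'(x) = sum_{n>=1} n a_n x^(n-1) and y''(x) = sum_{n>=2} n(n-1) a_n x^(n-2).
Substitute into P(x) y'' + Q(x) y' + R(x) y = 0 with P(x) = 1, Q(x) = 0, R(x) = 4, and match powers of x.
Initial conditions: a_0 = 2, a_1 = 1.
Setting the coefficient of each power of x to zero and solving order by order (substituting the coefficients already found):
  x^0: 2 a_2 + 4 a_0 = 0  ->  2 a_2 = -4 a_0 = -8  ->  a_2 = -4
  x^1: 6 a_3 + 4 a_1 = 0  ->  6 a_3 = -4 a_1 = -4  ->  a_3 = -2/3
  x^2: 12 a_4 + 4 a_2 = 0  ->  12 a_4 = -4 a_2 = 16  ->  a_4 = 4/3
Truncated series: y(x) = 2 + x - 4 x^2 - (2/3) x^3 + (4/3) x^4 + O(x^5).

a_0 = 2; a_1 = 1; a_2 = -4; a_3 = -2/3; a_4 = 4/3


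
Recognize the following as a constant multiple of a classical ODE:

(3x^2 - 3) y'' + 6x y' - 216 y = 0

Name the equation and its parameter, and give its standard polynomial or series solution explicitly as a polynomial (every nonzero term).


All three coefficients share the factor -3; dividing through by -3 gives  (1 - x^2) y'' - 2x y' + 72 y = 0.
This matches the Legendre equation (1 - x^2) y'' - 2x y' + n(n+1) y = 0 (note the -2x y' term) with n(n+1) = 72, so n = 8; the polynomial solution is P_8(x).
With y = sum_k a_k x^k, matching x^k gives (k+2)(k+1) a_{k+2} = [k(k+1) - n(n+1)] a_k = (k - 8)(k + 9) a_k. The right side vanishes at k = 8, so the series with the parity of 8 terminates at degree 8.
Standard normalization (P_n(1) = 1): leading coefficient (2n)!/(2^n (n!)^2) = 20922789888000/(256*1625702400) = 6435/128, so a_8 = 6435/128. Work downward with a_k = (k+1)(k+2) a_{k+2} / ((k - 8)(k + 9)):
  a_6 = (7)(8)(6435/128) / ((6 - 8)(6 + 9)) = (45045/16)/(-30) = -3003/32
  a_4 = (5)(6)(-3003/32) / ((4 - 8)(4 + 9)) = (-45045/16)/(-52) = 3465/64
  a_2 = (3)(4)(3465/64) / ((2 - 8)(2 + 9)) = (10395/16)/(-66) = -315/32
  a_0 = (1)(2)(-315/32) / ((0 - 8)(0 + 9)) = (-315/16)/(-72) = 35/128
Hence P_8(x) = 6435 x^8/128 - 3003 x^6/32 + 3465 x^4/64 - 315 x^2/32 + 35/128.

P_8(x); series = 6435 x^8/128 - 3003 x^6/32 + 3465 x^4/64 - 315 x^2/32 + 35/128


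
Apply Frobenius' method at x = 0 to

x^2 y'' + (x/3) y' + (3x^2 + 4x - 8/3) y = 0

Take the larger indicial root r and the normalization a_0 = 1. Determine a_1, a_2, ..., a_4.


Write in Frobenius form y'' + (p(x)/x) y' + (q(x)/x^2) y = 0:
  p(x) = 1/3,  q(x) = 3x^2 + 4x - 8/3.
Indicial equation: r(r-1) + (1/3) r + (-8/3) = 0 -> roots r_1 = 2, r_2 = -4/3.
Take r = r_1 = 2. Let y(x) = x^r sum_{n>=0} a_n x^n with a_0 = 1.
Substitute y = x^r sum a_n x^n and match x^{r+n}. The recurrence is
  D(n) a_n + 4 a_{n-1} + 3 a_{n-2} = 0,  where D(n) = (r+n)(r+n-1) + (1/3)(r+n) + (-8/3).
  a_n = [-4 a_{n-1} - 3 a_{n-2}] / D(n).
Since the indicial polynomial factors as (r - r_1)(r - r_2), D(n) = (r_1 + n - r_1)(r_1 + n - r_2) = n(n + 10/3).
Evaluating step by step (a_0 = 1):
  n = 1: D(1) = 1(1 + 10/3) = 13/3; numerator = -4(1) = -4; a_1 = (-4)/(13/3) = -12/13
  n = 2: D(2) = 2(2 + 10/3) = 32/3; numerator = -4(-12/13) - 3(1) = 9/13; a_2 = (9/13)/(32/3) = 27/416
  n = 3: D(3) = 3(3 + 10/3) = 19; numerator = -4(27/416) - 3(-12/13) = 261/104; a_3 = (261/104)/(19) = 261/1976
  n = 4: D(4) = 4(4 + 10/3) = 88/3; numerator = -4(261/1976) - 3(27/416) = -5715/7904; a_4 = (-5715/7904)/(88/3) = -17145/695552

r = 2; a_0 = 1; a_1 = -12/13; a_2 = 27/416; a_3 = 261/1976; a_4 = -17145/695552


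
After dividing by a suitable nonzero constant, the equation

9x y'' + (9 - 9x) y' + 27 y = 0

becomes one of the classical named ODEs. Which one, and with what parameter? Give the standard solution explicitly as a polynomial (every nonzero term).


All three coefficients share the factor 9; dividing through by 9 gives  x y'' + (1 - x) y' + 3 y = 0.
This matches the Laguerre equation x y'' + (1 - x) y' + n y = 0 with n = 3; the polynomial solution is L_3(x).
With y = sum_k a_k x^k, matching x^k gives (k+1)k a_{k+1} + (k+1) a_{k+1} - k a_k + n a_k = 0, i.e. (k+1)^2 a_{k+1} = (k - n) a_k = (k - 3) a_k. The right side vanishes at k = 3, so the series terminates at degree 3.
Standard normalization L_n(0) = 1 gives a_0 = 1. Work upward with a_{k+1} = (k - 3) a_k / (k+1)^2:
  a_1 = (0 - 3)(1) / 1^2 = -3/1 = -3
  a_2 = (1 - 3)(-3) / 2^2 = 6/4 = 3/2
  a_3 = (2 - 3)(3/2) / 3^2 = (-3/2)/9 = -1/6
Hence L_3(x) = -x^3/6 + 3 x^2/2 - 3 x + 1.

L_3(x); series = -x^3/6 + 3 x^2/2 - 3 x + 1


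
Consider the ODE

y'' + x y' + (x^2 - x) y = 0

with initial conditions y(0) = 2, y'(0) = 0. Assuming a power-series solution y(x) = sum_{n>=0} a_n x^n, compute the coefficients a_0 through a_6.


Ansatz: y(x) = sum_{n>=0} a_n x^n, so y'(x) = sum_{n>=1} n a_n x^(n-1) and y''(x) = sum_{n>=2} n(n-1) a_n x^(n-2).
Substitute into P(x) y'' + Q(x) y' + R(x) y = 0 with P(x) = 1, Q(x) = x, R(x) = x^2 - x, and match powers of x.
Initial conditions: a_0 = 2, a_1 = 0.
Setting the coefficient of each power of x to zero and solving order by order (substituting the coefficients already found):
  x^0: 2 a_2 = 0  ->  a_2 = 0
  x^1: 6 a_3 + a_1 - a_0 = 0  ->  6 a_3 = -a_1 + a_0 = 2  ->  a_3 = 1/3
  x^2: 12 a_4 + 2 a_2 - a_1 + a_0 = 0  ->  12 a_4 = -2 a_2 + a_1 - a_0 = -2  ->  a_4 = -1/6
  x^3: 20 a_5 + 3 a_3 - a_2 + a_1 = 0  ->  20 a_5 = -3 a_3 + a_2 - a_1 = -1  ->  a_5 = -1/20
  x^4: 30 a_6 + 4 a_4 - a_3 + a_2 = 0  ->  30 a_6 = -4 a_4 + a_3 - a_2 = 1  ->  a_6 = 1/30
Truncated series: y(x) = 2 + (1/3) x^3 - (1/6) x^4 - (1/20) x^5 + (1/30) x^6 + O(x^7).

a_0 = 2; a_1 = 0; a_2 = 0; a_3 = 1/3; a_4 = -1/6; a_5 = -1/20; a_6 = 1/30


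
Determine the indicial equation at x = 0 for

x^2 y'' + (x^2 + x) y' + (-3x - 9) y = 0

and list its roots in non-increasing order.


Divide by x^2 to reach normal form y'' + P_1(x) y' + P_2(x) y = 0 with P_1(x) = 1 + 1/x and P_2(x) = -3/x - 9/x^2.
x = 0 is a singular point because the y'-coefficient 1 + 1/x has a pole at x = 0 and the y-coefficient -3/x - 9/x^2 has a pole at x = 0.
It is a regular singular point because x P_1(x) = p(x) = x + 1 and x^2 P_2(x) = q(x) = -3x - 9 are polynomials, hence analytic at x = 0.
p(0) = 1,  q(0) = -9.
Indicial equation: r(r-1) + p(0) r + q(0) = 0, i.e. r^2 + (p(0) - 1) r + q(0) = 0, i.e. r^2 - 9 = 0.
Discriminant: (0)^2 - 4(-9) = 36, so r = (0 ± 6)/2.
Solving: r_1 = 3, r_2 = -3.

indicial: r^2 - 9 = 0; roots r_1 = 3, r_2 = -3


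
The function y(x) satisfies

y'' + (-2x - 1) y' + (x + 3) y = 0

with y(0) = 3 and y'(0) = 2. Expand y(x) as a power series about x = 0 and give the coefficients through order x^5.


Ansatz: y(x) = sum_{n>=0} a_n x^n, so y'(x) = sum_{n>=1} n a_n x^(n-1) and y''(x) = sum_{n>=2} n(n-1) a_n x^(n-2).
Substitute into P(x) y'' + Q(x) y' + R(x) y = 0 with P(x) = 1, Q(x) = -2x - 1, R(x) = x + 3, and match powers of x.
Initial conditions: a_0 = 3, a_1 = 2.
Setting the coefficient of each power of x to zero and solving order by order (substituting the coefficients already found):
  x^0: 2 a_2 - a_1 + 3 a_0 = 0  ->  2 a_2 = a_1 - 3 a_0 = -7  ->  a_2 = -7/2
  x^1: 6 a_3 - 2 a_2 + a_1 + a_0 = 0  ->  6 a_3 = 2 a_2 - a_1 - a_0 = -12  ->  a_3 = -2
  x^2: 12 a_4 - 3 a_3 - a_2 + a_1 = 0  ->  12 a_4 = 3 a_3 + a_2 - a_1 = -23/2  ->  a_4 = -23/24
  x^3: 20 a_5 - 4 a_4 - 3 a_3 + a_2 = 0  ->  20 a_5 = 4 a_4 + 3 a_3 - a_2 = -19/3  ->  a_5 = -19/60
Truncated series: y(x) = 3 + 2 x - (7/2) x^2 - 2 x^3 - (23/24) x^4 - (19/60) x^5 + O(x^6).

a_0 = 3; a_1 = 2; a_2 = -7/2; a_3 = -2; a_4 = -23/24; a_5 = -19/60


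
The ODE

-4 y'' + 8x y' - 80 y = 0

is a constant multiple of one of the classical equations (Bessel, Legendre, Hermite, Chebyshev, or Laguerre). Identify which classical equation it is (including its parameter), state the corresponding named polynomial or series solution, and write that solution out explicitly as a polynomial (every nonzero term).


All three coefficients share the factor -4; dividing through by -4 gives  y'' - 2x y' + 20 y = 0.
This matches the Hermite equation y'' - 2x y' + 2n y = 0 with 2n = 20, so n = 10; the polynomial solution is H_10(x).
With y = sum_k a_k x^k, matching x^k gives (k+2)(k+1) a_{k+2} = 2(k - n) a_k = 2(k - 10) a_k. The right side vanishes at k = 10, so the series with the parity of 10 terminates at degree 10.
Standard normalization: leading coefficient of H_n is 2^n, so a_10 = 2^10 = 1024. Work downward with a_k = (k+1)(k+2) a_{k+2} / (2(k - n)):
  a_8 = (9)(10)(1024) / (2(8 - 10)) = 92160/(-4) = -23040
  a_6 = (7)(8)(-23040) / (2(6 - 10)) = -1290240/(-8) = 161280
  a_4 = (5)(6)(161280) / (2(4 - 10)) = 4838400/(-12) = -403200
  a_2 = (3)(4)(-403200) / (2(2 - 10)) = -4838400/(-16) = 302400
  a_0 = (1)(2)(302400) / (2(0 - 10)) = 604800/(-20) = -30240
Hence H_10(x) = 1024 x^10 - 23040 x^8 + 161280 x^6 - 403200 x^4 + 302400 x^2 - 30240.

H_10(x); series = 1024 x^10 - 23040 x^8 + 161280 x^6 - 403200 x^4 + 302400 x^2 - 30240


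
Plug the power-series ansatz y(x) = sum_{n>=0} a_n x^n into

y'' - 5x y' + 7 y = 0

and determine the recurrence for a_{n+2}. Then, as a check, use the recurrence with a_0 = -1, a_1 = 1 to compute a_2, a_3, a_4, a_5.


Substitute y = sum_n a_n x^n.
y''(x) has coefficient (n+2)(n+1) a_{n+2} at x^n;
-5 x y'(x) has coefficient -5 n a_n at x^n (shift);
7 y(x) has coefficient 7 a_n at x^n.
Matching x^n: (n+2)(n+1) a_{n+2} + (-5n + 7) a_n = 0.
Thus a_{n+2} = (5n - 7) / ((n+1)(n+2)) * a_n.

Check with a_0 = -1, a_1 = 1 (apply the recurrence for n = 0, 1, 2, 3): a_0 = -1, a_1 = 1, a_2 = 7/2, a_3 = -1/3, a_4 = 7/8, a_5 = -2/15.

a_(n+2) = (5n - 7) / ((n+1)(n+2)) * a_n; check: a_0 = -1, a_1 = 1, a_2 = 7/2, a_3 = -1/3, a_4 = 7/8, a_5 = -2/15


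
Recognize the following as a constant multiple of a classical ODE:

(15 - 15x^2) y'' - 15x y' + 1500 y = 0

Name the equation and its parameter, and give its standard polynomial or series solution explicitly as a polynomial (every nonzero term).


All three coefficients share the factor 15; dividing through by 15 gives  (1 - x^2) y'' - x y' + 100 y = 0.
This matches the Chebyshev equation (1 - x^2) y'' - x y' + n^2 y = 0 (note the -x y' term, not -2x y') with n^2 = 100, so n = 10; the polynomial solution is T_10(x).
With y = sum_k a_k x^k, matching x^k gives (k+2)(k+1) a_{k+2} = (k^2 - n^2) a_k = (k - 10)(k + 10) a_k. The right side vanishes at k = 10, so the series with the parity of 10 terminates at degree 10.
Standard normalization: leading coefficient of T_n is 2^(n-1), so a_10 = 2^9 = 512. Work downward with a_k = (k+1)(k+2) a_{k+2} / ((k - 10)(k + 10)):
  a_8 = (9)(10)(512) / ((8 - 10)(8 + 10)) = 46080/(-36) = -1280
  a_6 = (7)(8)(-1280) / ((6 - 10)(6 + 10)) = -71680/(-64) = 1120
  a_4 = (5)(6)(1120) / ((4 - 10)(4 + 10)) = 33600/(-84) = -400
  a_2 = (3)(4)(-400) / ((2 - 10)(2 + 10)) = -4800/(-96) = 50
  a_0 = (1)(2)(50) / ((0 - 10)(0 + 10)) = 100/(-100) = -1
Hence T_10(x) = 512 x^10 - 1280 x^8 + 1120 x^6 - 400 x^4 + 50 x^2 - 1.

T_10(x); series = 512 x^10 - 1280 x^8 + 1120 x^6 - 400 x^4 + 50 x^2 - 1


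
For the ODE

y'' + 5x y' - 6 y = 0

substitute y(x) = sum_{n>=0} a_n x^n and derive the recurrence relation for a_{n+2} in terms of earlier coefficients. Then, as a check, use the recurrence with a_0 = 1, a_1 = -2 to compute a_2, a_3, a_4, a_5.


Substitute y = sum_n a_n x^n.
y''(x) has coefficient (n+2)(n+1) a_{n+2} at x^n;
5 x y'(x) has coefficient 5 n a_n at x^n (shift);
-6 y(x) has coefficient -6 a_n at x^n.
Matching x^n: (n+2)(n+1) a_{n+2} + (5n - 6) a_n = 0.
Thus a_{n+2} = (-5n + 6) / ((n+1)(n+2)) * a_n.

Check with a_0 = 1, a_1 = -2 (apply the recurrence for n = 0, 1, 2, 3): a_0 = 1, a_1 = -2, a_2 = 3, a_3 = -1/3, a_4 = -1, a_5 = 3/20.

a_(n+2) = (-5n + 6) / ((n+1)(n+2)) * a_n; check: a_0 = 1, a_1 = -2, a_2 = 3, a_3 = -1/3, a_4 = -1, a_5 = 3/20
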